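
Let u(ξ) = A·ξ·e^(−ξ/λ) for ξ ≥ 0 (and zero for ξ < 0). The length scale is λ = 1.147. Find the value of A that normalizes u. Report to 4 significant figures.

The normalization condition is ∫|u|² dξ = 1 from 0 to ∞.
With u = A·ξ·e^(−ξ/λ), the integral evaluates to A²·[λ^3/4].
Hence A² = 1/[λ^3/4].
Plugging in λ = 1.147 yields A = 1.6281.

A ≈ 1.628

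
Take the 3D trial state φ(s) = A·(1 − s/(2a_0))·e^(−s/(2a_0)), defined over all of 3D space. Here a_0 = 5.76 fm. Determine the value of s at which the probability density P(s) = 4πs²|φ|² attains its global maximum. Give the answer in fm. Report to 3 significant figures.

Set d/ds [P(s) = 4πs²|φ|²] = 0 and solve for s > 0.
This gives s = a_0·(√(5) + 3).
With a_0 = 5.76, the most probable radial distance is 30.16 fm.

s ≈ 30.2 fm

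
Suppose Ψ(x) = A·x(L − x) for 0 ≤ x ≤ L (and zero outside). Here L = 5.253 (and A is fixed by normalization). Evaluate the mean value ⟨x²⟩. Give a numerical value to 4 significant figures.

⟨x^2⟩ ≈ 7.884

By definition ⟨x²⟩ = ∫ x^2 |Ψ(x)|² dx.
Expanding the polynomial and integrating term by term, evaluating both integrals, ⟨x²⟩ = 2·L^2/7.
With L = 5.253, ⟨x^2⟩ = 7.8840.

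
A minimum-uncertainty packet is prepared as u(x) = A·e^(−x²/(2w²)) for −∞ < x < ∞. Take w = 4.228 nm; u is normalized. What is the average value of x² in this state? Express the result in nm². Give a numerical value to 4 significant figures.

By definition ⟨x²⟩ = ∫ x^2 |u(x)|² dx.
Using the Gaussian integral ∫_{−∞}^{∞} e^(−αx²) dx = √(π/α), evaluating both integrals, ⟨x²⟩ = w^2/2.
Putting w = 4.228 gives 8.9380.

⟨x^2⟩ ≈ 8.938 nm^2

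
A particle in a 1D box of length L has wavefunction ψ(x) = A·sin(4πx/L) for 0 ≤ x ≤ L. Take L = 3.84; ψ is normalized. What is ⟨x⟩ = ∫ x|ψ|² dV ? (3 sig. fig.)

By definition ⟨x⟩ = ∫ x |ψ(x)|² dx.
Using sin²θ = (1 − cos 2θ)/2, since the A² factors cancel between numerator and denominator, ⟨x⟩ = L/2.
Putting L = 3.84 gives 1.920.

⟨x⟩ ≈ 1.92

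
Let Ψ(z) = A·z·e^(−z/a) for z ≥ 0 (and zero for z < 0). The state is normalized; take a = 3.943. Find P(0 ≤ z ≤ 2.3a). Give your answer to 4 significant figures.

P ≈ 0.8374

P = ∫_{0}^{2.3a} |Ψ(z)|² dz.
The normalization integral ∫|Ψ|²dz over the whole domain equals a^3/4·A², and A² cancels in the ratio.
Let u = z/a; then A² and the length scale cancel, so P = ∫_{0}^{2.3} u^2·e^(-2·u) du ÷ ∫_{0}^{∞} u^2·e^(-2·u) du.
With ∫ u^2·e^(-2·u) du = -(2·u^2 + 2·u + 1)·e^(-2·u)/4 + C, the region integral is 1/4 - 809·e^(-23/5)/200 and the full one is 1/4.
This works out to P = 0.83736.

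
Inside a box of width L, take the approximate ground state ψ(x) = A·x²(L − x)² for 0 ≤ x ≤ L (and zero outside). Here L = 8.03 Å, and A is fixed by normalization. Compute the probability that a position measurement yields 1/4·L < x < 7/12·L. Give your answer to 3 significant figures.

P = ∫_{1/4·L}^{7/12·L} |ψ(x)|² dx.
Since A² = 1/(L^9/630), this is the region integral divided by the full normalization integral.
Substituting u = x/L, A² and the length scale cancel in the ratio: P = ∫_{1/4}^{7/12} u^4·(1 - u)^4 du / ∫_{0}^{1} u^4·(1 - u)^4 du.
With ∫ u^4·(1 - u)^4 du = u^5·(70·u^4 - 315·u^3 + 540·u^2 - 420·u + 126)/630 + C, the region integral is ≈ 0.0010298 and the full one is 1/630.
This works out to P = 0.6487.

P ≈ 0.649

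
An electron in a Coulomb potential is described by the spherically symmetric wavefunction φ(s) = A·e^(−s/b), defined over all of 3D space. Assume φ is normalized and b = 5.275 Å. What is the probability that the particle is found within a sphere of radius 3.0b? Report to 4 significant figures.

Integrate the radial probability density 4πs²|φ|² over s ≤ 3.0b.
The full normalization integral is A²·[π·b^3] = 1, fixing A².
Substituting u = s/b, A², 4π and the length scale all cancel in the ratio: P = ∫_{0}^{3.0} u^2·e^(-2·u) du / ∫_{0}^{∞} u^2·e^(-2·u) du.
Using ∫ u^2·e^(-2·u) du = -(2·u^2 + 2·u + 1)·e^(-2·u)/4, the numerator is 1/4 - 25·e^(-6)/4 and the denominator is 1/4.
This evaluates to P = 0.93803.

P ≈ 0.9380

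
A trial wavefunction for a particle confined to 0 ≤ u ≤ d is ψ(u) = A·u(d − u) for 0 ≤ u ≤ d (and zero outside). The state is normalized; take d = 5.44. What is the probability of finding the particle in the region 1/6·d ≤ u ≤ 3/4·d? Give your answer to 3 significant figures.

P ≈ 0.861

|ψ|² is the probability density, so P = ∫_{1/6·d}^{3/4·d} |ψ|² du.
Since A² = 1/(d^5/30), this is the region integral divided by the full normalization integral.
Substituting t = u/d, A² and the length scale cancel in the ratio: P = ∫_{1/6}^{3/4} t^2·(1 - t)^2 dt / ∫_{0}^{1} t^2·(1 - t)^2 dt.
Using ∫ t^2·(1 - t)^2 dt = t^3·(6·t^2 - 15·t + 10)/30, the numerator is ≈ 0.028700 and the denominator is 1/30.
Taking the ratio, P = 0.8610.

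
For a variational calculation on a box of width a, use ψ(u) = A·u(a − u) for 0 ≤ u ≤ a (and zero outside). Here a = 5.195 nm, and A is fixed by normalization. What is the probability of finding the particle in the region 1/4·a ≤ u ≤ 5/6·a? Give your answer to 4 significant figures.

P ≈ 0.8610

P = ∫_{1/4·a}^{5/6·a} |ψ(u)|² du.
Since A² = 1/(a^5/30), this is the region integral divided by the full normalization integral.
Substituting t = u/a, A² and the length scale cancel in the ratio: P = ∫_{1/4}^{5/6} t^2·(1 - t)^2 dt / ∫_{0}^{1} t^2·(1 - t)^2 dt.
An antiderivative of t^2·(1 - t)^2 is t^3·(6·t^2 - 15·t + 10)/30; evaluating from 1/4 to 5/6 gives ≈ 0.0286997, while the full integral is 1/30.
The result is P = 0.86099.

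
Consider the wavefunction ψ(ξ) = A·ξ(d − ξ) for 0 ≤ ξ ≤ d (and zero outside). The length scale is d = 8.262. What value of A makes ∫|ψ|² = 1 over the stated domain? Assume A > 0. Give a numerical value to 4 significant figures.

A ≈ 0.02792

Normalization requires ∫|ψ|² dξ = 1, integrated from 0 to d.
Expanding the polynomial and integrating term by term, carrying out the integral gives A² · d^5/30.
Setting this equal to 1 gives A² = 1/(d^5/30).
Plugging in d = 8.262 yields A = 0.027916.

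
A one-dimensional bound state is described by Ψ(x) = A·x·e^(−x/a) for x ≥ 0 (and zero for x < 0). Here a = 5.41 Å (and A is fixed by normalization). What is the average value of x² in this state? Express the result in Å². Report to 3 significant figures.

⟨x^2⟩ ≈ 87.8 Å^2

The expectation value is the |Ψ|²-weighted average of x^2: ∫ x^2|Ψ|² dx.
With ∫₀^∞ x^4 e^(−αx) dx = 4!/α^5, evaluating both integrals, ⟨x²⟩ = 3·a^2.
Putting a = 5.41 gives 87.80.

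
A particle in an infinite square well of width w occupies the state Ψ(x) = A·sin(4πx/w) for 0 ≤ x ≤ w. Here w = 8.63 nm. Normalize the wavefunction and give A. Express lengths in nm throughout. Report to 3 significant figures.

A ≈ 0.481 nm^(-1/2)

The normalization condition is ∫|Ψ|² dx = 1 from 0 to w.
∫|Ψ|² dx = A²·(w/2).
With w = 8.63: A² = 0.2317 and A = 0.4814.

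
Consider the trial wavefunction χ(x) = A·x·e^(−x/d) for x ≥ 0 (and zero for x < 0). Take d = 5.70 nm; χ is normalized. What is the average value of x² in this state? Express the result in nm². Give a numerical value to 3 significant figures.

⟨x^2⟩ ≈ 97.5 nm^2

By definition ⟨x²⟩ = ∫ x^2 |χ(x)|² dx.
With ∫₀^∞ x^4 e^(−αx) dx = 4!/α^5, evaluating both integrals, ⟨x²⟩ = 3·d^2.
Putting d = 5.70 gives 97.47.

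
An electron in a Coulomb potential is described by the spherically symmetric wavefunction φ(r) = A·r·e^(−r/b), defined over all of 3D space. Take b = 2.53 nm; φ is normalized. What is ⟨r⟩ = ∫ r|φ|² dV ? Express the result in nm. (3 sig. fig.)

⟨r⟩ = ∫ r |φ|² 4πr² dr over the full domain.
Since the A² factors cancel between numerator and denominator, ⟨r⟩ = 5·b/2.
With b = 2.53, ⟨r⟩ = 6.325.

⟨r⟩ ≈ 6.33 nm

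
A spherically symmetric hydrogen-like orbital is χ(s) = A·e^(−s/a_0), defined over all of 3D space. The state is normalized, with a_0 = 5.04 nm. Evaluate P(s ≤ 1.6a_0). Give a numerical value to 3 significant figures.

P ≈ 0.620

P = ∫ |χ|² 4πs² ds over s ≤ 1.6a_0.
A² is fixed by ∫₀^∞ 4πs²|χ|² ds = 1, i.e. A² = (π·a_0^3)^(−1).
In terms of u = s/a_0 (A², 4π and the length scale all cancel between numerator and denominator), P = [∫_{0}^{1.6} u^2·e^(-2·u) du] / [∫_{0}^{∞} u^2·e^(-2·u) du].
With ∫ u^2·e^(-2·u) du = -(2·u^2 + 2·u + 1)·e^(-2·u)/4 + C, the region integral is 1/4 - 233·e^(-16/5)/100 and the full one is 1/4.
Taking the ratio yields P = 0.6201.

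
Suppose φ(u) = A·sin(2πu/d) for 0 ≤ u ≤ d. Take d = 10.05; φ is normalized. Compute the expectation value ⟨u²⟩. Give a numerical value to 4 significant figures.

By definition ⟨u²⟩ = ∫ u^2 |φ(u)|² du.
Using sin²θ = (1 − cos 2θ)/2, the ratio of the moment integral to the normalization integral gives ⟨u²⟩ = -d^2/(8·π^2) + d^2/3.
With d = 10.05, ⟨u^2⟩ = 32.388.

⟨u^2⟩ ≈ 32.39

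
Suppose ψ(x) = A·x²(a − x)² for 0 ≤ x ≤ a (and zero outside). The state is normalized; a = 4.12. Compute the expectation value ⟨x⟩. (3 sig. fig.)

By definition ⟨x⟩ = ∫ x |ψ(x)|² dx.
Expanding the polynomial and integrating term by term, the ratio of the moment integral to the normalization integral gives ⟨x⟩ = a/2.
Putting a = 4.12 gives 2.060.

⟨x⟩ ≈ 2.06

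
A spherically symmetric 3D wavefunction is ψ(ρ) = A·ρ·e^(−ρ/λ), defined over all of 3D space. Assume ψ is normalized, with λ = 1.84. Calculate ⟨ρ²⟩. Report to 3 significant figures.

By definition ⟨ρ²⟩ = ∫ ρ^2 |ψ(ρ)|² 4πρ² dρ.
The ratio of the moment integral to the normalization integral gives ⟨ρ²⟩ = 15·λ^2/2.
Putting λ = 1.84 gives 25.39.

⟨ρ^2⟩ ≈ 25.4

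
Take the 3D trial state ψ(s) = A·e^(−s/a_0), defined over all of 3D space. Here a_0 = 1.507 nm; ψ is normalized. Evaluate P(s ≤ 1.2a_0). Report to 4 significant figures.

With dV = 4πs²ds, the probability is ∫|ψ|² dV over s ≤ 1.2a_0.
The full normalization integral is A²·[π·a_0^3] = 1, fixing A².
Substituting u = s/a_0, A², 4π and the length scale all cancel in the ratio: P = ∫_{0}^{1.2} u^2·e^(-2·u) du / ∫_{0}^{∞} u^2·e^(-2·u) du.
Using ∫ u^2·e^(-2·u) du = -(2·u^2 + 2·u + 1)·e^(-2·u)/4, the numerator is 1/4 - 157·e^(-12/5)/100 and the denominator is 1/4.
Taking the ratio yields P = 0.43029.

P ≈ 0.4303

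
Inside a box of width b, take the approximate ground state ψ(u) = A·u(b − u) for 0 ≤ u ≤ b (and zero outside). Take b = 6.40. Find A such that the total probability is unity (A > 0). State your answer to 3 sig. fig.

A ≈ 0.0529

Normalization requires ∫|ψ|² du = 1, integrated from 0 to b.
Expanding the polynomial and integrating term by term, ∫|ψ|² du = A²·(b^5/30).
Setting this equal to 1 gives A² = 1/(b^5/30).
Plugging in b = 6.40 yields A = 0.05286.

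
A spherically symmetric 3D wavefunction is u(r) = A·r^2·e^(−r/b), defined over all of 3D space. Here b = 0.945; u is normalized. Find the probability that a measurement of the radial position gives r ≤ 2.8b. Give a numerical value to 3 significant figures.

Integrate the radial probability density 4πr²|u|² over r ≤ 2.8b.
Normalization gives A² = 1/(45·π·b^7/2).
Substituting t = r/b, A², 4π and the length scale all cancel in the ratio: P = ∫_{0}^{2.8} t^6·e^(-2·t) dt / ∫_{0}^{∞} t^6·e^(-2·t) dt.
With ∫ t^6·e^(-2·t) dt = -(4·t^6 + 12·t^5 + 30·t^4 + 60·t^3 + 90·t^2 + 90·t + 45)·e^(-2·t)/8 + C, the region integral is ≈ 1.8548 and the full one is 45/8.
Taking the ratio yields P = 0.3297.

P ≈ 0.330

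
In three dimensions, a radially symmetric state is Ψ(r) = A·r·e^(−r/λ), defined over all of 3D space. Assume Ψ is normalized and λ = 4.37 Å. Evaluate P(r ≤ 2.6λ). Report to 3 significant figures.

P ≈ 0.594

With dV = 4πr²dr, the probability is ∫|Ψ|² dV over r ≤ 2.6λ.
The full normalization integral is A²·[3·π·λ^5] = 1, fixing A².
Let u = r/λ; then A², 4π and the length scale all cancel, so P = ∫_{0}^{2.6} u^4·e^(-2·u) du ÷ ∫_{0}^{∞} u^4·e^(-2·u) du.
With ∫ u^4·e^(-2·u) du = -(u^4/2 + u^3 + 3·u^2/2 + 3·u/2 + 3/4)·e^(-2·u) + C, the region integral is ≈ 0.44540 and the full one is 3/4.
The region integral divided by the full integral gives P = 0.5939.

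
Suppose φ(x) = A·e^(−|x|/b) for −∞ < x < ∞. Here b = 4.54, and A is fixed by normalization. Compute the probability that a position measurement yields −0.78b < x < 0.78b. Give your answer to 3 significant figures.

P ≈ 0.790

The probability is P = ∫ |φ|² dx over [−0.78b, 0.78b].
With A² fixed by ∫|φ|² = 1, i.e. A² = (b)^(−1), substitute and integrate.
By symmetry take twice the x ≥ 0 contribution in numerator and denominator; the 2's cancel. Let u = x/b; then A² and the length scale cancel, so P = ∫_{0}^{0.78} e^(-2·u) du ÷ ∫_{0}^{∞} e^(-2·u) du.
With ∫ e^(-2·u) du = -e^(-2·u)/2 + C, the region integral is 1/2 - e^(-39/25)/2 and the full one is 1/2.
Taking the ratio, P = 0.7899.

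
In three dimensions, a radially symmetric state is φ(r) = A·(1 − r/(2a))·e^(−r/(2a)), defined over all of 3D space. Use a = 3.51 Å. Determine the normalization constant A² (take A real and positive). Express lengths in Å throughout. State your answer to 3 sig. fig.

A^2 ≈ 0.000920 Å^(-3)

Require ∫ |φ|² 4πr² dr = 1 over the whole domain.
With ∫₀^∞ r^4 e^(−αr) dr = 4!/α^5, ∫|φ|² 4πr² dr = A²·(8·π·a^3).
Substituting a = 3.51 gives A² = 0.0009201, so A = 0.03033.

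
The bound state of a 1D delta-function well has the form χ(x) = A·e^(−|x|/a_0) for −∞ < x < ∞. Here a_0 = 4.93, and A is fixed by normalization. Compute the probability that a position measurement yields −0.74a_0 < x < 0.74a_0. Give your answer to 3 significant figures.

|χ|² is the probability density, so P = ∫_{−0.74a_0}^{0.74a_0} |χ|² dx.
Since A² = 1/(a_0), this is the region integral divided by the full normalization integral.
By symmetry take twice the x ≥ 0 contribution in numerator and denominator; the 2's cancel. In terms of u = x/a_0 (A² and the length scale cancel between numerator and denominator), P = [∫_{0}^{0.74} e^(-2·u) du] / [∫_{0}^{∞} e^(-2·u) du].
With ∫ e^(-2·u) du = -e^(-2·u)/2 + C, the region integral is 1/2 - e^(-37/25)/2 and the full one is 1/2.
The result is P = 0.7724.

P ≈ 0.772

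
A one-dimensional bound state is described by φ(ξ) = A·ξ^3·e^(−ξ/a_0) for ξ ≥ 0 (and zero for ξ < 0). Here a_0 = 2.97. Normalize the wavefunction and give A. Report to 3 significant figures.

A ≈ 0.00934

Require ∫ |φ|² dξ = 1 over the whole domain.
∫|φ|² dξ = A²·(45·a_0^7/8).
Hence A² = 1/[45·a_0^7/8].
With a_0 = 2.97: A² = 0.00008721 and A = 0.009339.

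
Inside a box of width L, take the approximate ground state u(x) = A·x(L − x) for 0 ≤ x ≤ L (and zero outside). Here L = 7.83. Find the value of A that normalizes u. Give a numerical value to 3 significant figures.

The normalization condition is ∫|u|² dx = 1 from 0 to L.
With u = A·x(L − x), the integral evaluates to A²·[L^5/30].
Hence A² = 1/[L^5/30].
Substituting L = 7.83 gives A² = 0.001019, so A = 0.03193.

A ≈ 0.0319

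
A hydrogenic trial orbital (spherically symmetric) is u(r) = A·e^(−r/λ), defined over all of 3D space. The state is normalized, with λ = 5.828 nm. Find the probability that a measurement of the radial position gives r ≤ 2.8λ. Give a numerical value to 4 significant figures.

P ≈ 0.9176

P = ∫ |u|² 4πr² dr over r ≤ 2.8λ.
The full normalization integral is A²·[π·λ^3] = 1, fixing A².
Substituting t = r/λ, A², 4π and the length scale all cancel in the ratio: P = ∫_{0}^{2.8} t^2·e^(-2·t) dt / ∫_{0}^{∞} t^2·e^(-2·t) dt.
An antiderivative of t^2·e^(-2·t) is -(2·t^2 + 2·t + 1)·e^(-2·t)/4; evaluating from 0 to 2.8 gives 1/4 - 557·e^(-28/5)/100, while the full integral is 1/4.
The region integral divided by the full integral gives P = 0.91761.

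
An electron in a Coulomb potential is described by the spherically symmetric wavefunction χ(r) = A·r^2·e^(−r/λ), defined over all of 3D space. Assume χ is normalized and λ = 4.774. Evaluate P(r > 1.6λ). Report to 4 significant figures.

With dV = 4πr²dr, the probability is ∫|χ|² dV over r > 1.6λ.
The full normalization integral is A²·[45·π·λ^7/2] = 1, fixing A².
Let u = r/λ; then A², 4π and the length scale all cancel, so P = ∫_{1.6}^{∞} u^6·e^(-2·u) du ÷ ∫_{0}^{∞} u^6·e^(-2·u) du.
An antiderivative of u^6·e^(-2·u) is -(4·u^6 + 12·u^5 + 30·u^4 + 60·u^3 + 90·u^2 + 90·u + 45)·e^(-2·u)/8; evaluating from 1.6 to ∞ gives ≈ 5.37402, while the full integral is 45/8.
This evaluates to P = 0.95538.

P ≈ 0.9554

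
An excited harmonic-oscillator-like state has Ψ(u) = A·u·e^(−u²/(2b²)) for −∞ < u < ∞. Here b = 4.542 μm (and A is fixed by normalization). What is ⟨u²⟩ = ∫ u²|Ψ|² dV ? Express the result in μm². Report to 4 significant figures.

The expectation value is the |Ψ|²-weighted average of u^2: ∫ u^2|Ψ|² du.
Using the Gaussian integral ∫_{−∞}^{∞} e^(−αu²) du = √(π/α), evaluating both integrals, ⟨u²⟩ = 3·b^2/2.
Putting b = 4.542 gives 30.945.

⟨u^2⟩ ≈ 30.94 μm^2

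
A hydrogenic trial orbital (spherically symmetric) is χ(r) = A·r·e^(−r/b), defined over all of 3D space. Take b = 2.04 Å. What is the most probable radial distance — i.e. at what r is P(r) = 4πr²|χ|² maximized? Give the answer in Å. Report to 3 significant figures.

Differentiate P(r) = 4πr²|χ|² with respect to r and set to zero.
This gives r = 2·b.
With b = 2.04, the most probable radial distance is 4.080 Å.

r ≈ 4.08 Å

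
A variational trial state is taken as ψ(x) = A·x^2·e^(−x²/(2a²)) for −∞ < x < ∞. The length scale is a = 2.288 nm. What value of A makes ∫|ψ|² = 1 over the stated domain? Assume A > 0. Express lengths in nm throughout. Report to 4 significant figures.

Require ∫ |ψ|² dx = 1 over the whole domain.
With ∫_{−∞}^{∞} x^(2m) e^(−αx²) dx = (2m−1)!!·√π / (2^m α^(m+1/2)), carrying out the integral gives A² · 3·√(π)·a^5/4.
So A² = (3·√(π)·a^5/4)^(−1).
Substituting a = 2.288 gives A² = 0.011997, so A = 0.10953.

A ≈ 0.1095 nm^(-5/2)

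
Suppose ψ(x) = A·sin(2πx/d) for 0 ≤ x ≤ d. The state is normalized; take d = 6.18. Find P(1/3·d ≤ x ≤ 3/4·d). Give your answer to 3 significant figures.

P ≈ 0.348

P = ∫_{1/3·d}^{3/4·d} |ψ(x)|² dx.
With A² fixed by ∫|ψ|² = 1, i.e. A² = (d/2)^(−1), substitute and integrate.
Let u = x/d; then A² and the length scale cancel, so P = ∫_{1/3}^{3/4} sin(2·π·u)^2 du ÷ ∫_{0}^{1} sin(2·π·u)^2 du.
An antiderivative of sin(2·π·u)^2 is u/2 - sin(4·π·u)/(8·π); evaluating from 1/3 to 3/4 gives -√(3)/(16·π) + 5/24, while the full integral is 1/2.
Evaluating gives P = -√(3)/(8·π) + 5/12.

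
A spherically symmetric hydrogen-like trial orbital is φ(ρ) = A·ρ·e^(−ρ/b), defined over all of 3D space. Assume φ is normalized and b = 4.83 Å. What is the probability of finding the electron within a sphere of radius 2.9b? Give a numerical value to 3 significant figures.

P ≈ 0.687

P = ∫ |φ|² 4πρ² dρ over ρ ≤ 2.9b.
Normalization gives A² = 1/(3·π·b^5).
Let u = ρ/b; then A², 4π and the length scale all cancel, so P = ∫_{0}^{2.9} u^4·e^(-2·u) du ÷ ∫_{0}^{∞} u^4·e^(-2·u) du.
An antiderivative of u^4·e^(-2·u) is -(u^4/2 + u^3 + 3·u^2/2 + 3·u/2 + 3/4)·e^(-2·u); evaluating from 0 to 2.9 gives ≈ 0.51546, while the full integral is 3/4.
The region integral divided by the full integral gives P = 0.6873.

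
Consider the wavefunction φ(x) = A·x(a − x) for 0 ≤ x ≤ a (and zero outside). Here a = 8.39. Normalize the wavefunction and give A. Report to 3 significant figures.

A ≈ 0.0269

We need A² ∫|f|² dx = 1, taking the integral from 0 to a.
Expanding the polynomial and integrating term by term, ∫|φ|² dx = A²·(a^5/30).
So A² = (a^5/30)^(−1).
Plugging in a = 8.39 yields A = 0.02686.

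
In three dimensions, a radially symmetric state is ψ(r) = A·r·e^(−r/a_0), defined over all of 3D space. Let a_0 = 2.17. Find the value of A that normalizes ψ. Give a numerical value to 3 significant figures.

The normalization condition is ∫|ψ|² 4πr² dr = 1 from 0 to ∞.
The angular integral contributes 4π, leaving ∫₀^∞ r²|ψ|² dr.
The integral (without the A² prefactor) comes out to 3·π·a_0^5.
So A² = (3·π·a_0^5)^(−1).
Substituting a_0 = 2.17 gives A² = 0.002205, so A = 0.04696.

A ≈ 0.0470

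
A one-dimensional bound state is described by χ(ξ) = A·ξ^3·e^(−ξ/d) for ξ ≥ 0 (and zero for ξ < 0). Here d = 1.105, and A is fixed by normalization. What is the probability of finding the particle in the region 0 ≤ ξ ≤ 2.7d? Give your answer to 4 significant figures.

P ≈ 0.2983

The probability is P = ∫ |χ|² dξ over [0, 2.7d].
The normalization integral ∫|χ|²dξ over the whole domain equals 45·d^7/8·A², and A² cancels in the ratio.
Let u = ξ/d; then A² and the length scale cancel, so P = ∫_{0}^{2.7} u^6·e^(-2·u) du ÷ ∫_{0}^{∞} u^6·e^(-2·u) du.
With ∫ u^6·e^(-2·u) du = -(4·u^6 + 12·u^5 + 30·u^4 + 60·u^3 + 90·u^2 + 90·u + 45)·e^(-2·u)/8 + C, the region integral is ≈ 1.67810 and the full one is 45/8.
Evaluating gives P = 0.29833.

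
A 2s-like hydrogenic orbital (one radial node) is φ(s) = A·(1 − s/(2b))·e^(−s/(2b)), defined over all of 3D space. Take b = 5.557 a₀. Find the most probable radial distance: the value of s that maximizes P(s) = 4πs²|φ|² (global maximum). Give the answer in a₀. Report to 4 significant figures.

s ≈ 29.10 a₀

The maximum of P(s) = 4πs²|φ|² occurs where its derivative vanishes.
This gives s = b·(√(5) + 3).
With b = 5.557, the most probable radial distance is 29.097 a₀.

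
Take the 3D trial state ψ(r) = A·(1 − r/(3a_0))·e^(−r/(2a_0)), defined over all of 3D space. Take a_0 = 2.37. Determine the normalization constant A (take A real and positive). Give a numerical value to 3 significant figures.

A ≈ 0.0947

Normalization requires ∫|ψ|² 4πr² dr = 1, integrated from 0 to ∞.
The angular integral contributes 4π, leaving ∫₀^∞ r²|ψ|² dr.
Recall ∫₀^∞ r^m e^(−r/β) dr = m!·β^(m+1), ∫|ψ|² 4πr² dr = A²·(8·π·a_0^3/3).
Setting this equal to 1 gives A² = 1/(8·π·a_0^3/3).
Plugging in a_0 = 2.37 yields A = 0.09469.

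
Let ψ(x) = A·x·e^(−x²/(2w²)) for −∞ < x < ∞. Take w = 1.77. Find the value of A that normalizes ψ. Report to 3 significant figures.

Normalization requires ∫|ψ|² dx = 1, integrated from −∞ to ∞.
Differentiating ∫e^(−αx²) dx = √(π/α) under α to get the higher moments, the integral (without the A² prefactor) comes out to √(π)·w^3/2.
Setting this equal to 1 gives A² = 1/(√(π)·w^3/2).
With w = 1.77: A² = 0.2035 and A = 0.4511.

A ≈ 0.451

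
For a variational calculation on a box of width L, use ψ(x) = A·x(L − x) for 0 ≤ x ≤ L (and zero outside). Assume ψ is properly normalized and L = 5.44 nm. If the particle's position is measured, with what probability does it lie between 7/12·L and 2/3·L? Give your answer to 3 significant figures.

P ≈ 0.137

|ψ|² is the probability density, so P = ∫_{7/12·L}^{2/3·L} |ψ|² dx.
With A² fixed by ∫|ψ|² = 1, i.e. A² = (L^5/30)^(−1), substitute and integrate.
Let u = x/L; then A² and the length scale cancel, so P = ∫_{7/12}^{2/3} u^2·(1 - u)^2 du ÷ ∫_{0}^{1} u^2·(1 - u)^2 du.
With ∫ u^2·(1 - u)^2 du = u^3·(6·u^2 - 15·u + 10)/30 + C, the region integral is ≈ 0.0045581 and the full one is 1/30.
This works out to P = 0.1367.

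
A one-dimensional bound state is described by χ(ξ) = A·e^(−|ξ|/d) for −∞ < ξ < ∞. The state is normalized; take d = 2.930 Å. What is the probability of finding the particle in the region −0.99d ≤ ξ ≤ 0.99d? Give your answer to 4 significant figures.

The probability is P = ∫ |χ|² dξ over [−0.99d, 0.99d].
With A² fixed by ∫|χ|² = 1, i.e. A² = (d)^(−1), substitute and integrate.
By symmetry take twice the ξ ≥ 0 contribution in numerator and denominator; the 2's cancel. Substituting u = ξ/d, A² and the length scale cancel in the ratio: P = ∫_{0}^{0.99} e^(-2·u) du / ∫_{0}^{∞} e^(-2·u) du.
With ∫ e^(-2·u) du = -e^(-2·u)/2 + C, the region integral is 1/2 - e^(-99/50)/2 and the full one is 1/2.
Evaluating gives P = 0.86193.

P ≈ 0.8619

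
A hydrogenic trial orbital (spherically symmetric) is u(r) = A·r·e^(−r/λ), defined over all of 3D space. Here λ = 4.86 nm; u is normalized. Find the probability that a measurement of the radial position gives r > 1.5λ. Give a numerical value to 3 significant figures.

P ≈ 0.815

P = ∫ |u|² 4πr² dr over r > 1.5λ.
Normalization gives A² = 1/(3·π·λ^5).
Let t = r/λ; then A², 4π and the length scale all cancel, so P = ∫_{1.5}^{∞} t^4·e^(-2·t) dt ÷ ∫_{0}^{∞} t^4·e^(-2·t) dt.
Using ∫ t^4·e^(-2·t) dt = -(t^4/2 + t^3 + 3·t^2/2 + 3·t/2 + 3/4)·e^(-2·t), the numerator is 393·e^(-3)/32 and the denominator is 3/4.
Taking the ratio yields P = 0.8153.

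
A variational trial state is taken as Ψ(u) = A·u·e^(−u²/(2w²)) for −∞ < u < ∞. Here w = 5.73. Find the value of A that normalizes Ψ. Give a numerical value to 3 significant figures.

A ≈ 0.0774

The normalization condition is ∫|Ψ|² du = 1 from −∞ to ∞.
Differentiating ∫e^(−αu²) du = √(π/α) under α to get the higher moments, ∫|Ψ|² du = A²·(√(π)·w^3/2).
So A² = (√(π)·w^3/2)^(−1).
With w = 5.73: A² = 0.005998 and A = 0.07745.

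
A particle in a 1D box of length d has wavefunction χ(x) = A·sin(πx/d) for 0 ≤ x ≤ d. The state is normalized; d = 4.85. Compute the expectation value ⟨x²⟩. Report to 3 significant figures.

⟨x^2⟩ ≈ 6.65

By definition ⟨x²⟩ = ∫ x^2 |χ(x)|² dx.
Using sin²θ = (1 − cos 2θ)/2, the ratio of the moment integral to the normalization integral gives ⟨x²⟩ = -d^2/(2·π^2) + d^2/3.
With d = 4.85, ⟨x^2⟩ = 6.649.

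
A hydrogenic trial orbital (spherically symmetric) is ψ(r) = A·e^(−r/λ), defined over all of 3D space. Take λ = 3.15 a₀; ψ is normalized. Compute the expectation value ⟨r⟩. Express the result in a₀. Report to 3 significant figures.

⟨r⟩ = ∫ r |ψ|² 4πr² dr over the full domain.
Recall ∫₀^∞ r^m e^(−r/β) dr = m!·β^(m+1), since the A² factors cancel between numerator and denominator, ⟨r⟩ = 3·λ/2.
Putting λ = 3.15 gives 4.725.

⟨r⟩ ≈ 4.73 a₀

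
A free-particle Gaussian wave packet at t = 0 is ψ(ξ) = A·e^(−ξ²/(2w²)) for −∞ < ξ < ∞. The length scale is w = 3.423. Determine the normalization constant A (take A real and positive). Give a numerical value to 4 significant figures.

A ≈ 0.4060

Require ∫ |ψ|² dξ = 1 over the whole domain.
The integral (without the A² prefactor) comes out to √(π)·w.
Setting this equal to 1 gives A² = 1/(√(π)·w).
Substituting w = 3.423 gives A² = 0.16482, so A = 0.40598.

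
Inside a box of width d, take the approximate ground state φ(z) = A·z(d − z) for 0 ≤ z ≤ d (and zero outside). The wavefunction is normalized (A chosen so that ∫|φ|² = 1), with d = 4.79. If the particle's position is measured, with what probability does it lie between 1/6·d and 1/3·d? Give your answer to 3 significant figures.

P ≈ 0.174

|φ|² is the probability density, so P = ∫_{1/6·d}^{1/3·d} |φ|² dz.
The normalization integral ∫|φ|²dz over the whole domain equals d^5/30·A², and A² cancels in the ratio.
Let u = z/d; then A² and the length scale cancel, so P = ∫_{1/6}^{1/3} u^2·(1 - u)^2 du ÷ ∫_{0}^{1} u^2·(1 - u)^2 du.
An antiderivative of u^2·(1 - u)^2 is u^3·(6·u^2 - 15·u + 10)/30; evaluating from 1/6 to 1/3 gives ≈ 0.0058128, while the full integral is 1/30.
The result is P = 113/648.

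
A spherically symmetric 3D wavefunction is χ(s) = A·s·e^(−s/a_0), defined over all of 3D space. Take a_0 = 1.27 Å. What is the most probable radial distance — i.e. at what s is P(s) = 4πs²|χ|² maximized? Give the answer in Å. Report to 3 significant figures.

The maximum of P(s) = 4πs²|χ|² occurs where its derivative vanishes.
This gives s = 2·a_0.
With a_0 = 1.27, the most probable radial distance is 2.540 Å.

s ≈ 2.54 Å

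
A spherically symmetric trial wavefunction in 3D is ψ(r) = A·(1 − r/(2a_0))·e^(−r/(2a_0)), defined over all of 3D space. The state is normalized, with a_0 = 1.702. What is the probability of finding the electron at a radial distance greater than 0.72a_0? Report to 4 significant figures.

P ≈ 0.9797

P = ∫ |ψ|² 4πr² dr over r > 0.72a_0.
The full normalization integral is A²·[8·π·a_0^3] = 1, fixing A².
In terms of u = r/a_0 (A², 4π and the length scale all cancel between numerator and denominator), P = [∫_{0.72}^{∞} u^2·(1 - u/2)^2·e^(-u) du] / [∫_{0}^{∞} u^2·(1 - u/2)^2·e^(-u) du].
An antiderivative of u^2·(1 - u/2)^2·e^(-u) is -(u^4/4 + u^2 + 2·u + 2)·e^(-u); evaluating from 0.72 to ∞ gives ≈ 1.95946, while the full integral is 2.
Taking the ratio yields P = 0.97973.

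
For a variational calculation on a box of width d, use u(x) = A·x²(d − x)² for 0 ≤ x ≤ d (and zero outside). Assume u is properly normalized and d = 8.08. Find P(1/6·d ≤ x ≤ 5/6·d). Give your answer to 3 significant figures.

|u|² is the probability density, so P = ∫_{1/6·d}^{5/6·d} |u|² dx.
With A² fixed by ∫|u|² = 1, i.e. A² = (d^9/630)^(−1), substitute and integrate.
Let t = x/d; then A² and the length scale cancel, so P = ∫_{1/6}^{5/6} t^4·(1 - t)^4 dt ÷ ∫_{0}^{1} t^4·(1 - t)^4 dt.
Using ∫ t^4·(1 - t)^4 dt = t^5·(70·t^4 - 315·t^3 + 540·t^2 - 420·t + 126)/630, the numerator is ≈ 0.0015589 and the denominator is 1/630.
Evaluating gives P = 0.9821.

P ≈ 0.982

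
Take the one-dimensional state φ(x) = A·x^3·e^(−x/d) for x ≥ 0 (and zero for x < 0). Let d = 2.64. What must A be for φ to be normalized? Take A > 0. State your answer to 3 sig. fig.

Require ∫ |φ|² dx = 1 over the whole domain.
With φ = A·x^3·e^(−x/d), the integral evaluates to A²·[45·d^7/8].
With d = 2.64: A² = 0.0001989 and A = 0.01410.

A ≈ 0.0141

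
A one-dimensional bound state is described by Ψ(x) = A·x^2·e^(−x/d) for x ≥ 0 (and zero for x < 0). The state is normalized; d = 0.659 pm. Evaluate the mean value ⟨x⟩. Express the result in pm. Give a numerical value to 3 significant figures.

The expectation value is the |Ψ|²-weighted average of x: ∫ x|Ψ|² dx.
Since the A² factors cancel between numerator and denominator, ⟨x⟩ = 5·d/2.
With d = 0.659, ⟨x⟩ = 1.648.

⟨x⟩ ≈ 1.65 pm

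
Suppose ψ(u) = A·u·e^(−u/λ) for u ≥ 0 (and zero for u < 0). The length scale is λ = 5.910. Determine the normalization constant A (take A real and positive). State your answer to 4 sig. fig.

We need A² ∫|f|² du = 1, taking the integral from 0 to ∞.
Recall ∫₀^∞ u^m e^(−u/β) du = m!·β^(m+1), with ψ = A·u·e^(−u/λ), the integral evaluates to A²·[λ^3/4].
Setting this equal to 1 gives A² = 1/(λ^3/4).
With λ = 5.910: A² = 0.019377 and A = 0.13920.

A ≈ 0.1392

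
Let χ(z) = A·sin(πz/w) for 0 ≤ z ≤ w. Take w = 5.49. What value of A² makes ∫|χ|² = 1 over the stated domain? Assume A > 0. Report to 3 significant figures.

A^2 ≈ 0.364

We need A² ∫|f|² dz = 1, taking the integral from 0 to w.
Using sin²θ = (1 − cos 2θ)/2, with χ = A·sin(πz/w), the integral evaluates to A²·[w/2].
So A² = (w/2)^(−1).
Plugging in w = 5.49 yields A = 0.6036.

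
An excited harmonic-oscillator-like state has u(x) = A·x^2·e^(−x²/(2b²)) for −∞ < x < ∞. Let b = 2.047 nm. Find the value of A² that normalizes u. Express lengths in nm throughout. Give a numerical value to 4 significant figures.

Normalization requires ∫|u|² dx = 1, integrated from −∞ to ∞.
Differentiating ∫e^(−αx²) dx = √(π/α) under α to get the higher moments, the integral (without the A² prefactor) comes out to 3·√(π)·b^5/4.
So A² = (3·√(π)·b^5/4)^(−1).
With b = 2.047: A² = 0.020930 and A = 0.14467.

A^2 ≈ 0.02093 nm^(-5)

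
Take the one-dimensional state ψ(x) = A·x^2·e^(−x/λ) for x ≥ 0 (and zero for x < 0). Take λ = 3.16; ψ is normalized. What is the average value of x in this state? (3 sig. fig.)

⟨x⟩ ≈ 7.90

By definition ⟨x⟩ = ∫ x |ψ(x)|² dx.
The ratio of the moment integral to the normalization integral gives ⟨x⟩ = 5·λ/2.
Putting λ = 3.16 gives 7.900.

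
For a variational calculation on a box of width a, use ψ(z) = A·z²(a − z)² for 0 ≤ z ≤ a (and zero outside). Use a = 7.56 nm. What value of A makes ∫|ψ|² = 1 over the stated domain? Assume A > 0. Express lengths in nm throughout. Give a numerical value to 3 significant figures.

Normalization requires ∫|ψ|² dz = 1, integrated from 0 to a.
Carrying out the integral gives A² · a^9/630.
Plugging in a = 7.56 yields A = 0.002795.

A ≈ 0.00279 nm^(-9/2)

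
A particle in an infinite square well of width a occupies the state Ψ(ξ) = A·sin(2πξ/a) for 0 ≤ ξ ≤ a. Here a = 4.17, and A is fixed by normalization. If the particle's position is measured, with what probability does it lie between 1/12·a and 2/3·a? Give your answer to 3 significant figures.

P = ∫_{1/12·a}^{2/3·a} |Ψ(ξ)|² dξ.
Since A² = 1/(a/2), this is the region integral divided by the full normalization integral.
Substituting u = ξ/a, A² and the length scale cancel in the ratio: P = ∫_{1/12}^{2/3} sin(2·π·u)^2 du / ∫_{0}^{1} sin(2·π·u)^2 du.
An antiderivative of sin(2·π·u)^2 is u/2 - sin(4·π·u)/(8·π); evaluating from 1/12 to 2/3 gives 7/24, while the full integral is 1/2.
Evaluating gives P = 7/12.

P ≈ 0.583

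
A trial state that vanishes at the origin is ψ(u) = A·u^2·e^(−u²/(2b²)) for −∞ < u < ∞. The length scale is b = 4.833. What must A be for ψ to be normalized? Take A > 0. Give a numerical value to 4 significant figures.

We need A² ∫|f|² du = 1, taking the integral from −∞ to ∞.
With ∫_{−∞}^{∞} u^(2m) e^(−αu²) du = (2m−1)!!·√π / (2^m α^(m+1/2)), with ψ = A·u^2·e^(−u²/(2b²)), the integral evaluates to A²·[3·√(π)·b^5/4].
Setting this equal to 1 gives A² = 1/(3·√(π)·b^5/4).
Substituting b = 4.833 gives A² = 0.00028529, so A = 0.016890.

A ≈ 0.01689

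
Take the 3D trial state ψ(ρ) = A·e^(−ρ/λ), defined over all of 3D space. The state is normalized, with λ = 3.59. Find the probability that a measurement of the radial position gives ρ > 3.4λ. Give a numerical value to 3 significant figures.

P ≈ 0.0344

P = ∫ |ψ|² 4πρ² dρ over ρ > 3.4λ.
The full normalization integral is A²·[π·λ^3] = 1, fixing A².
Let u = ρ/λ; then A², 4π and the length scale all cancel, so P = ∫_{3.4}^{∞} u^2·e^(-2·u) du ÷ ∫_{0}^{∞} u^2·e^(-2·u) du.
An antiderivative of u^2·e^(-2·u) is -(2·u^2 + 2·u + 1)·e^(-2·u)/4; evaluating from 3.4 to ∞ gives 773·e^(-34/5)/100, while the full integral is 1/4.
This evaluates to P = 0.03444.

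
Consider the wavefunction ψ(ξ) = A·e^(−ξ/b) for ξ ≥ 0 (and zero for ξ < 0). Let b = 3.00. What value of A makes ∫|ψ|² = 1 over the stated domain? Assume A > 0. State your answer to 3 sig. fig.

Normalization requires ∫|ψ|² dξ = 1, integrated from 0 to ∞.
Recall ∫₀^∞ ξ^m e^(−ξ/β) dξ = m!·β^(m+1), carrying out the integral gives A² · b/2.
Substituting b = 3.00 gives A² = 0.6667, so A = 0.8165.

A ≈ 0.816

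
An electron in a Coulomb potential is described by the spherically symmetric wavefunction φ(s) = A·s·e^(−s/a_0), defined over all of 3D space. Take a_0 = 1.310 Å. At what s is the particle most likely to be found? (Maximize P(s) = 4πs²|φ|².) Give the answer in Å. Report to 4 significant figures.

The maximum of P(s) = 4πs²|φ|² occurs where its derivative vanishes.
Solving yields s = 2·a_0.
With a_0 = 1.310, the most probable radial distance is 2.6200 Å.

s ≈ 2.620 Å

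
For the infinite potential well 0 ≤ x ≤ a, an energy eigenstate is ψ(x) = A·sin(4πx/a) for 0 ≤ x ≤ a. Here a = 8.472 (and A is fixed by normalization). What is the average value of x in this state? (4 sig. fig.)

⟨x⟩ ≈ 4.236

By definition ⟨x⟩ = ∫ x |ψ(x)|² dx.
Using sin²θ = (1 − cos 2θ)/2, the ratio of the moment integral to the normalization integral gives ⟨x⟩ = a/2.
With a = 8.472, ⟨x⟩ = 4.2360.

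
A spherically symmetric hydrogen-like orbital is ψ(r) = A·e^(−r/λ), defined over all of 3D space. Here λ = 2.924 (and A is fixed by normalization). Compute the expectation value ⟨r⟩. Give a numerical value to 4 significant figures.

⟨r⟩ = ∫ r |ψ|² 4πr² dr over the full domain.
With ∫₀^∞ r^3 e^(−αr) dr = 3!/α^4, since the A² factors cancel between numerator and denominator, ⟨r⟩ = 3·λ/2.
With λ = 2.924, ⟨r⟩ = 4.3860.

⟨r⟩ ≈ 4.386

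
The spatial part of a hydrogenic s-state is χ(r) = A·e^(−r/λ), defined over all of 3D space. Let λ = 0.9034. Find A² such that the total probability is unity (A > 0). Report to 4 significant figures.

A^2 ≈ 0.4317

The normalization condition is ∫|χ|² 4πr² dr = 1 from 0 to ∞.
(Spherical symmetry: dV = 4πr² dr.)
∫|χ|² 4πr² dr = A²·(π·λ^3).
Setting this equal to 1 gives A² = 1/(π·λ^3).
With λ = 0.9034: A² = 0.43173 and A = 0.65706.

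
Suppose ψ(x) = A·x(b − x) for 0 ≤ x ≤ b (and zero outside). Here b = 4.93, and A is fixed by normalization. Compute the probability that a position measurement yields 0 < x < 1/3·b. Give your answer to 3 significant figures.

P ≈ 0.210

The probability is P = ∫ |ψ|² dx over [0, 1/3·b].
The normalization integral ∫|ψ|²dx over the whole domain equals b^5/30·A², and A² cancels in the ratio.
In terms of u = x/b (A² and the length scale cancel between numerator and denominator), P = [∫_{0}^{1/3} u^2·(1 - u)^2 du] / [∫_{0}^{1} u^2·(1 - u)^2 du].
An antiderivative of u^2·(1 - u)^2 is u^3·(6·u^2 - 15·u + 10)/30; evaluating from 0 to 1/3 gives 17/2430, while the full integral is 1/30.
The result is P = 17/81.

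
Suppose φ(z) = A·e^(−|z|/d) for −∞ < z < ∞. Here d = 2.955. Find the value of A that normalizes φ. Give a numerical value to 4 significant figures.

A ≈ 0.5817

The normalization condition is ∫|φ|² dz = 1 from −∞ to ∞.
∫|φ|² dz = A²·(d).
Hence A² = 1/[d].
Plugging in d = 2.955 yields A = 0.58173.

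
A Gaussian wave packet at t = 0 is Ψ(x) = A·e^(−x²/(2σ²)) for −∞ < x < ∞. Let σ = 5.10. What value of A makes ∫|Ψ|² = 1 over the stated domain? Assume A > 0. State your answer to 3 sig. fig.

A ≈ 0.333

Require ∫ |Ψ|² dx = 1 over the whole domain.
∫|Ψ|² dx = A²·(√(π)·σ).
Setting this equal to 1 gives A² = 1/(√(π)·σ).
Substituting σ = 5.10 gives A² = 0.1106, so A = 0.3326.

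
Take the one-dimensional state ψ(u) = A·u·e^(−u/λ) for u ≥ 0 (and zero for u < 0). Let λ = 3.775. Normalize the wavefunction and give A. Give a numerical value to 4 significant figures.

A ≈ 0.2727

The normalization condition is ∫|ψ|² du = 1 from 0 to ∞.
With ψ = A·u·e^(−u/λ), the integral evaluates to A²·[λ^3/4].
Plugging in λ = 3.775 yields A = 0.27268.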